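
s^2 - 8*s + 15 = (s - 5)*(s - 3)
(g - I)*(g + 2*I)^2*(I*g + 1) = I*g^4 - 2*g^3 + 3*I*g^2 - 4*g + 4*I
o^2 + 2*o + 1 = (o + 1)^2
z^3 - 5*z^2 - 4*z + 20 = (z - 5)*(z - 2)*(z + 2)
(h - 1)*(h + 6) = h^2 + 5*h - 6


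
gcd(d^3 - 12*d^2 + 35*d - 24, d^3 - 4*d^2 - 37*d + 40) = d^2 - 9*d + 8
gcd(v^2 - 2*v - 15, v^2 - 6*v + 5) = v - 5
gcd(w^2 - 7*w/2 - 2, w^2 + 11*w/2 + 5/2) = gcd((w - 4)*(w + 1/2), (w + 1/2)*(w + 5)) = w + 1/2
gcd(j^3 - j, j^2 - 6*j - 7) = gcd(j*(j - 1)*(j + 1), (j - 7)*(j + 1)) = j + 1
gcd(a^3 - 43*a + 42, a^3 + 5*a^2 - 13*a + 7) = a^2 + 6*a - 7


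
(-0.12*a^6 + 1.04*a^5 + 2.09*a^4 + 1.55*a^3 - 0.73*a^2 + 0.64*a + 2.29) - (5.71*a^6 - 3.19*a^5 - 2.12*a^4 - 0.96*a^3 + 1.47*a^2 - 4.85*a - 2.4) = -5.83*a^6 + 4.23*a^5 + 4.21*a^4 + 2.51*a^3 - 2.2*a^2 + 5.49*a + 4.69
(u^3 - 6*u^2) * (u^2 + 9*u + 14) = u^5 + 3*u^4 - 40*u^3 - 84*u^2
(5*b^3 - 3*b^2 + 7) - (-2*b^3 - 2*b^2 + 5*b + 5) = 7*b^3 - b^2 - 5*b + 2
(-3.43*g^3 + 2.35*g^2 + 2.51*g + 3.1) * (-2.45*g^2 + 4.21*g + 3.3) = 8.4035*g^5 - 20.1978*g^4 - 7.575*g^3 + 10.7271*g^2 + 21.334*g + 10.23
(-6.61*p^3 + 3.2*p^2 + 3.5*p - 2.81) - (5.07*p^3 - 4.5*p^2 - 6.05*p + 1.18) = -11.68*p^3 + 7.7*p^2 + 9.55*p - 3.99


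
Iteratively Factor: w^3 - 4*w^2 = (w)*(w^2 - 4*w) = w*(w - 4)*(w)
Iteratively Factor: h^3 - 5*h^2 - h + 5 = (h - 1)*(h^2 - 4*h - 5) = (h - 5)*(h - 1)*(h + 1)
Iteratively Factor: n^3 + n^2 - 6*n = (n + 3)*(n^2 - 2*n) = (n - 2)*(n + 3)*(n)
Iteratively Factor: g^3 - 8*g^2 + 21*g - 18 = (g - 2)*(g^2 - 6*g + 9) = (g - 3)*(g - 2)*(g - 3)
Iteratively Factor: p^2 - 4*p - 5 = (p - 5)*(p + 1)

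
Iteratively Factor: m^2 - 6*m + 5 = (m - 1)*(m - 5)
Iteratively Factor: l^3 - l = (l)*(l^2 - 1) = l*(l - 1)*(l + 1)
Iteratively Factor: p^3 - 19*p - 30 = (p - 5)*(p^2 + 5*p + 6) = (p - 5)*(p + 2)*(p + 3)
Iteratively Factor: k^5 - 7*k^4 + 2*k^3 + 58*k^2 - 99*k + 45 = (k - 3)*(k^4 - 4*k^3 - 10*k^2 + 28*k - 15) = (k - 3)*(k - 1)*(k^3 - 3*k^2 - 13*k + 15) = (k - 5)*(k - 3)*(k - 1)*(k^2 + 2*k - 3) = (k - 5)*(k - 3)*(k - 1)^2*(k + 3)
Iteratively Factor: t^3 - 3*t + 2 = (t - 1)*(t^2 + t - 2) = (t - 1)^2*(t + 2)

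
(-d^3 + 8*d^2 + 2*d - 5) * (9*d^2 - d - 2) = -9*d^5 + 73*d^4 + 12*d^3 - 63*d^2 + d + 10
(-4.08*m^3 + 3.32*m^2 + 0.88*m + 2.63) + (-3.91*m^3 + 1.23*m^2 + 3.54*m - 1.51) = -7.99*m^3 + 4.55*m^2 + 4.42*m + 1.12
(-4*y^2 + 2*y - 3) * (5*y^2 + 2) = -20*y^4 + 10*y^3 - 23*y^2 + 4*y - 6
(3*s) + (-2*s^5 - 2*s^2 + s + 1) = -2*s^5 - 2*s^2 + 4*s + 1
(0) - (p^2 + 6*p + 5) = -p^2 - 6*p - 5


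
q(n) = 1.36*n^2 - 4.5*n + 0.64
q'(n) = 2.72*n - 4.5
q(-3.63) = 34.90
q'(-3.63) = -14.37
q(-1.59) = 11.23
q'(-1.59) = -8.82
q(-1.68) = 12.04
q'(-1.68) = -9.07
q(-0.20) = 1.59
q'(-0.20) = -5.04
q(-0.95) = 6.14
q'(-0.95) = -7.08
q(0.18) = -0.13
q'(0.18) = -4.01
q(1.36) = -2.96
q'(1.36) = -0.80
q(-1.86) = 13.72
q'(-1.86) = -9.56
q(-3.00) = 26.38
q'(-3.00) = -12.66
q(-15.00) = 374.14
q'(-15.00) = -45.30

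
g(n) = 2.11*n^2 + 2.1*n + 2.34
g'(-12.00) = -48.54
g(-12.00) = 280.98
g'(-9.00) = -35.88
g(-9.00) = 154.35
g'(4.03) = 19.11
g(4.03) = 45.07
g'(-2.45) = -8.24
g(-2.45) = 9.86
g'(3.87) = 18.43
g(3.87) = 42.07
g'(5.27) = 24.34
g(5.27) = 72.01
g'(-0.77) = -1.15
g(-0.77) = 1.97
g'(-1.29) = -3.34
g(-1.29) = 3.14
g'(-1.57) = -4.53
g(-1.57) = 4.24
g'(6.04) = 27.59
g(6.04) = 92.00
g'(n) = 4.22*n + 2.1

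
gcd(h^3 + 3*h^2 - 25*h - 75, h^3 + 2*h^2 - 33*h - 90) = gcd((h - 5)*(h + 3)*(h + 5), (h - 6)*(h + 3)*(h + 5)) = h^2 + 8*h + 15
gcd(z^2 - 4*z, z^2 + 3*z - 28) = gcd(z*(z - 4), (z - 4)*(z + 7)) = z - 4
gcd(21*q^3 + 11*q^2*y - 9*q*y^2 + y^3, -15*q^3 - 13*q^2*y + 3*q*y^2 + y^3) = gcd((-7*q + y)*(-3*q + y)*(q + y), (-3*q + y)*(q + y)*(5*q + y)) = -3*q^2 - 2*q*y + y^2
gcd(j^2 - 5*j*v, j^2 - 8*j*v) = j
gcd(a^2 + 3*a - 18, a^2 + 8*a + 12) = a + 6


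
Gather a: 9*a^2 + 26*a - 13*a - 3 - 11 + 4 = 9*a^2 + 13*a - 10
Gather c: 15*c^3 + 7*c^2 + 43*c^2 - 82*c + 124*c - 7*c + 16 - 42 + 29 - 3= 15*c^3 + 50*c^2 + 35*c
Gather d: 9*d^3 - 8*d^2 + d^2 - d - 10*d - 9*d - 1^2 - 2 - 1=9*d^3 - 7*d^2 - 20*d - 4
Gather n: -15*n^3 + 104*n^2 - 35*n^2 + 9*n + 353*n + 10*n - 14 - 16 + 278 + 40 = -15*n^3 + 69*n^2 + 372*n + 288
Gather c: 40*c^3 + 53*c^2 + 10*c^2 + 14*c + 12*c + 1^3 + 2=40*c^3 + 63*c^2 + 26*c + 3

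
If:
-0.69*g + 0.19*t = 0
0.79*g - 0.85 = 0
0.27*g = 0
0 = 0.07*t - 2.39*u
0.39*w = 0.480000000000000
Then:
No Solution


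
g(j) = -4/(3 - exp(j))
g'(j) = -4*exp(j)/(3 - exp(j))^2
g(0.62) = -3.51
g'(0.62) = -5.71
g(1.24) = 8.78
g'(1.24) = -66.59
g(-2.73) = -1.36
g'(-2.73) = -0.03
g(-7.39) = -1.33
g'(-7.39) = -0.00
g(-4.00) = -1.34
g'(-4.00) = -0.01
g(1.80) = 1.31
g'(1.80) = -2.60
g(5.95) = 0.01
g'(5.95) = -0.01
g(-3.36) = -1.35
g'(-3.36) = -0.02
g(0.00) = -2.00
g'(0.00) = -1.00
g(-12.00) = -1.33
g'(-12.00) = 0.00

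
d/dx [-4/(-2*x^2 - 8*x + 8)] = 4*(-x - 2)/(x^2 + 4*x - 4)^2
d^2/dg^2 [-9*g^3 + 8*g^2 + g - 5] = 16 - 54*g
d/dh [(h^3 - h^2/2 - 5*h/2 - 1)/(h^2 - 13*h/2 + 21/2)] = (4*h^4 - 52*h^3 + 149*h^2 - 34*h - 131)/(4*h^4 - 52*h^3 + 253*h^2 - 546*h + 441)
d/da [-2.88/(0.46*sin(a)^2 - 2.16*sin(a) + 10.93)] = (2.6496*sin(a) - 6.2208)*cos(a)/(0.46*sin(a)^2 - 2.16*sin(a) + 10.93)^2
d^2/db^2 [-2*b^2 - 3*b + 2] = -4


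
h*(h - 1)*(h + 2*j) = h^3 + 2*h^2*j - h^2 - 2*h*j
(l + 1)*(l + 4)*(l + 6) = l^3 + 11*l^2 + 34*l + 24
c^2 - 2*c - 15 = (c - 5)*(c + 3)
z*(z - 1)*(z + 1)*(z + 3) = z^4 + 3*z^3 - z^2 - 3*z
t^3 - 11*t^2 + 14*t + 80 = (t - 8)*(t - 5)*(t + 2)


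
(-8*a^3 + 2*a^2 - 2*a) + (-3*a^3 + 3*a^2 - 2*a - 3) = -11*a^3 + 5*a^2 - 4*a - 3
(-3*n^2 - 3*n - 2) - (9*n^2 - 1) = -12*n^2 - 3*n - 1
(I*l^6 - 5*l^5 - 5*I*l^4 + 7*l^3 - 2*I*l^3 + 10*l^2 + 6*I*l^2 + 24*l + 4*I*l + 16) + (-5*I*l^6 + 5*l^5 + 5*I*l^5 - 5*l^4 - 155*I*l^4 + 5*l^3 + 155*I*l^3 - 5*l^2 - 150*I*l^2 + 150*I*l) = -4*I*l^6 + 5*I*l^5 - 5*l^4 - 160*I*l^4 + 12*l^3 + 153*I*l^3 + 5*l^2 - 144*I*l^2 + 24*l + 154*I*l + 16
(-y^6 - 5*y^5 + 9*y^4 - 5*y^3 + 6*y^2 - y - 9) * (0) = 0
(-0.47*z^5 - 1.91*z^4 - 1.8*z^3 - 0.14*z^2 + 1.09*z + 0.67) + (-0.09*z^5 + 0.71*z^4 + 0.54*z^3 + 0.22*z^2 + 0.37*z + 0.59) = -0.56*z^5 - 1.2*z^4 - 1.26*z^3 + 0.08*z^2 + 1.46*z + 1.26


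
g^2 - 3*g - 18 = (g - 6)*(g + 3)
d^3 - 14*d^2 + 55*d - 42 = (d - 7)*(d - 6)*(d - 1)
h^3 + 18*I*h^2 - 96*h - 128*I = (h + 2*I)*(h + 8*I)^2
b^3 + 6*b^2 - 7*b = b*(b - 1)*(b + 7)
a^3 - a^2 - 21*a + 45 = (a - 3)^2*(a + 5)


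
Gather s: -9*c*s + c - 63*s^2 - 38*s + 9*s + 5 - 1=c - 63*s^2 + s*(-9*c - 29) + 4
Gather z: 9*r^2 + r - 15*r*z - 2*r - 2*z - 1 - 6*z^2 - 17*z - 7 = 9*r^2 - r - 6*z^2 + z*(-15*r - 19) - 8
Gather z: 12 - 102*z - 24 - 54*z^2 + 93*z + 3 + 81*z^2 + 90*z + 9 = 27*z^2 + 81*z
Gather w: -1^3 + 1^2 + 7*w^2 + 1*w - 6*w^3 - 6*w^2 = -6*w^3 + w^2 + w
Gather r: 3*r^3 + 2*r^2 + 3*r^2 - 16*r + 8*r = 3*r^3 + 5*r^2 - 8*r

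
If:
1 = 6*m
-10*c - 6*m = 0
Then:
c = -1/10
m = 1/6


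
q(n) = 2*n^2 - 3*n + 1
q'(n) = 4*n - 3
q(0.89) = -0.09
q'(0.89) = 0.56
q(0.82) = -0.12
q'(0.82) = 0.28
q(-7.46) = 134.68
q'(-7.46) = -32.84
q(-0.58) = 3.41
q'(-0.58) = -5.32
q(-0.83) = 4.87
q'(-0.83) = -6.32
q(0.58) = -0.07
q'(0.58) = -0.68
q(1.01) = 0.01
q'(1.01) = 1.04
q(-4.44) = 53.75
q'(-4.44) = -20.76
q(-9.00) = 190.00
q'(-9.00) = -39.00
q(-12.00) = 325.00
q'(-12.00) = -51.00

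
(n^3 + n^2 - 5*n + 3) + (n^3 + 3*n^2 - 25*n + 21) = 2*n^3 + 4*n^2 - 30*n + 24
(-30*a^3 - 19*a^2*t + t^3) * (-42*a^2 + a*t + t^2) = 1260*a^5 + 768*a^4*t - 49*a^3*t^2 - 61*a^2*t^3 + a*t^4 + t^5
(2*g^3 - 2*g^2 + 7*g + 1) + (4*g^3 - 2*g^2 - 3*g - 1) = 6*g^3 - 4*g^2 + 4*g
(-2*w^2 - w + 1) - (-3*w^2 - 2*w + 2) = w^2 + w - 1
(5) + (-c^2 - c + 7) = -c^2 - c + 12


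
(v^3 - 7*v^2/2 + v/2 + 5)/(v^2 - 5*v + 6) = (2*v^2 - 3*v - 5)/(2*(v - 3))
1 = 1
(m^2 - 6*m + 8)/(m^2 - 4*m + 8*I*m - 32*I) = (m - 2)/(m + 8*I)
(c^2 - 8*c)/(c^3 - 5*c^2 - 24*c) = 1/(c + 3)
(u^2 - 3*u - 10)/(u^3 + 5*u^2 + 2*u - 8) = (u - 5)/(u^2 + 3*u - 4)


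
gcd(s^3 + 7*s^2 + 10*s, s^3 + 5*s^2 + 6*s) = s^2 + 2*s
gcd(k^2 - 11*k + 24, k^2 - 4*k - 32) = k - 8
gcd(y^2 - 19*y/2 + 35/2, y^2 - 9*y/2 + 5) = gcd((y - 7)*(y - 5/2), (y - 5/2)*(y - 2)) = y - 5/2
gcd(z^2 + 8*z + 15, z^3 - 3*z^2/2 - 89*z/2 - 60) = z + 5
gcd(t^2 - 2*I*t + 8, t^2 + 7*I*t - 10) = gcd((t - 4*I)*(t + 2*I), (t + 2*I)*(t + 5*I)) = t + 2*I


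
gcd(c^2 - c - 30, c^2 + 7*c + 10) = c + 5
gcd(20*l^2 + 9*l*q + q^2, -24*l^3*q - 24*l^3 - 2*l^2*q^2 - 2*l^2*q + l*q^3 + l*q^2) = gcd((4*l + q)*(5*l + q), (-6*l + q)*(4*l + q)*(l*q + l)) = 4*l + q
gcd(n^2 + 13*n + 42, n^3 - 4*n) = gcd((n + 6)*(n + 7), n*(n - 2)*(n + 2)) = 1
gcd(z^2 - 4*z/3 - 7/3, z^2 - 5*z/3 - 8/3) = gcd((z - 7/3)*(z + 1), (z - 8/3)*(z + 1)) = z + 1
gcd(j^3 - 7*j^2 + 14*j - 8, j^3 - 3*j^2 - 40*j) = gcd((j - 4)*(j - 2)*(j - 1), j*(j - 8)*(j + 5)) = 1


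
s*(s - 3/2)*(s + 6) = s^3 + 9*s^2/2 - 9*s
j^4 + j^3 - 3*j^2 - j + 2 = (j - 1)^2*(j + 1)*(j + 2)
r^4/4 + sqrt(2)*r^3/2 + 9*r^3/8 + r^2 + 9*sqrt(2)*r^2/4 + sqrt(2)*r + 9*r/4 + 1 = (r/2 + sqrt(2)/2)^2*(r + 1/2)*(r + 4)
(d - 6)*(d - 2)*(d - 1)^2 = d^4 - 10*d^3 + 29*d^2 - 32*d + 12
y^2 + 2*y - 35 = (y - 5)*(y + 7)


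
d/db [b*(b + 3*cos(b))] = -3*b*sin(b) + 2*b + 3*cos(b)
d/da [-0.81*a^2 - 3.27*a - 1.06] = -1.62*a - 3.27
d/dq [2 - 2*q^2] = -4*q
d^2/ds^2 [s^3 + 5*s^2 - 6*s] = 6*s + 10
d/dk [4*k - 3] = 4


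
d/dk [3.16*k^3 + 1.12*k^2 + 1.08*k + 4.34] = 9.48*k^2 + 2.24*k + 1.08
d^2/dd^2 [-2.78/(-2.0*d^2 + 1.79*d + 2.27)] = (22.24*d^2 - 19.9048*d - 2.78*(4.0*d - 1.79)*(8.0*d - 3.58) - 25.2424)/(-2.0*d^2 + 1.79*d + 2.27)^3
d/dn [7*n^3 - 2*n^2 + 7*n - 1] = 21*n^2 - 4*n + 7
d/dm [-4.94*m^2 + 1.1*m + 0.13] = 1.1 - 9.88*m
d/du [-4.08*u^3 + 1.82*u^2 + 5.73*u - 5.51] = -12.24*u^2 + 3.64*u + 5.73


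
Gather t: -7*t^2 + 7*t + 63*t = -7*t^2 + 70*t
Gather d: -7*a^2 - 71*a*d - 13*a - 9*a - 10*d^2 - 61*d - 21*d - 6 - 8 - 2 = -7*a^2 - 22*a - 10*d^2 + d*(-71*a - 82) - 16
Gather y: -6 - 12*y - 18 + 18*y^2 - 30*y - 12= 18*y^2 - 42*y - 36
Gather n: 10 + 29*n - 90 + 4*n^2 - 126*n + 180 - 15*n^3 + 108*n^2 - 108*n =-15*n^3 + 112*n^2 - 205*n + 100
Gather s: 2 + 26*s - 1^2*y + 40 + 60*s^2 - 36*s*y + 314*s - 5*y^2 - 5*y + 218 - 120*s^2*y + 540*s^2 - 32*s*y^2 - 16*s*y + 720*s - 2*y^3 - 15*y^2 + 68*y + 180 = s^2*(600 - 120*y) + s*(-32*y^2 - 52*y + 1060) - 2*y^3 - 20*y^2 + 62*y + 440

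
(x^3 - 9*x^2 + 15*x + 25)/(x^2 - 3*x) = (x^3 - 9*x^2 + 15*x + 25)/(x*(x - 3))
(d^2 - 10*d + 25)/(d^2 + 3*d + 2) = (d^2 - 10*d + 25)/(d^2 + 3*d + 2)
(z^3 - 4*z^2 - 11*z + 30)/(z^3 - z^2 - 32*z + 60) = (z + 3)/(z + 6)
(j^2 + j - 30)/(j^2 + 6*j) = (j - 5)/j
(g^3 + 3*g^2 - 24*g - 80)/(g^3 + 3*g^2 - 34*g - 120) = (g^2 - g - 20)/(g^2 - g - 30)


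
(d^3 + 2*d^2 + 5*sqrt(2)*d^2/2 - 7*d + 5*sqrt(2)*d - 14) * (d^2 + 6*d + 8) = d^5 + 5*sqrt(2)*d^4/2 + 8*d^4 + 13*d^3 + 20*sqrt(2)*d^3 - 40*d^2 + 50*sqrt(2)*d^2 - 140*d + 40*sqrt(2)*d - 112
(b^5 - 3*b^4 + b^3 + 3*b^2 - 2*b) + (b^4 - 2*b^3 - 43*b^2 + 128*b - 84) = b^5 - 2*b^4 - b^3 - 40*b^2 + 126*b - 84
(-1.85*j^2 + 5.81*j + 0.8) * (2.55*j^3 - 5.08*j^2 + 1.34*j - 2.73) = -4.7175*j^5 + 24.2135*j^4 - 29.9538*j^3 + 8.7719*j^2 - 14.7893*j - 2.184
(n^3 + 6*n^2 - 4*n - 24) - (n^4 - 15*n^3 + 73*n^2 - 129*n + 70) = -n^4 + 16*n^3 - 67*n^2 + 125*n - 94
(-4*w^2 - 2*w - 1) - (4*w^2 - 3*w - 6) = -8*w^2 + w + 5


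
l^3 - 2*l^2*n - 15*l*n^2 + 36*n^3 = (l - 3*n)^2*(l + 4*n)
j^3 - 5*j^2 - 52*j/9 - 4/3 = (j - 6)*(j + 1/3)*(j + 2/3)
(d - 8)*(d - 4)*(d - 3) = d^3 - 15*d^2 + 68*d - 96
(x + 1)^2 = x^2 + 2*x + 1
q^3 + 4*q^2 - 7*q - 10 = (q - 2)*(q + 1)*(q + 5)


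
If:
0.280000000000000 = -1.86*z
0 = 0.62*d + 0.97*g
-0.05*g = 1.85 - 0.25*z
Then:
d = 59.06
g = -37.75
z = -0.15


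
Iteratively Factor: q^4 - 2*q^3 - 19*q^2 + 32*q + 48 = (q + 4)*(q^3 - 6*q^2 + 5*q + 12) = (q + 1)*(q + 4)*(q^2 - 7*q + 12) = (q - 3)*(q + 1)*(q + 4)*(q - 4)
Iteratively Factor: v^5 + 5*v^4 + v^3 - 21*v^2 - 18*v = (v + 3)*(v^4 + 2*v^3 - 5*v^2 - 6*v) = (v + 3)^2*(v^3 - v^2 - 2*v) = (v + 1)*(v + 3)^2*(v^2 - 2*v) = v*(v + 1)*(v + 3)^2*(v - 2)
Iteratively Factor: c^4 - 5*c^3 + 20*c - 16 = (c - 1)*(c^3 - 4*c^2 - 4*c + 16) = (c - 2)*(c - 1)*(c^2 - 2*c - 8) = (c - 4)*(c - 2)*(c - 1)*(c + 2)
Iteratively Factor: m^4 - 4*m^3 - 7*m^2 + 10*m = (m)*(m^3 - 4*m^2 - 7*m + 10) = m*(m - 5)*(m^2 + m - 2) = m*(m - 5)*(m + 2)*(m - 1)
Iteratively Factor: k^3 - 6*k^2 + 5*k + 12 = (k + 1)*(k^2 - 7*k + 12) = (k - 4)*(k + 1)*(k - 3)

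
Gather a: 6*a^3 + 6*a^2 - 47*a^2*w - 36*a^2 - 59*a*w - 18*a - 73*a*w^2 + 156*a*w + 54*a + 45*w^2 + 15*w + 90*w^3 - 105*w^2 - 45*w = 6*a^3 + a^2*(-47*w - 30) + a*(-73*w^2 + 97*w + 36) + 90*w^3 - 60*w^2 - 30*w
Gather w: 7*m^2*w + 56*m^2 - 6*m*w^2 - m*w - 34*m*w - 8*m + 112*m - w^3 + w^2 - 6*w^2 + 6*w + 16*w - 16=56*m^2 + 104*m - w^3 + w^2*(-6*m - 5) + w*(7*m^2 - 35*m + 22) - 16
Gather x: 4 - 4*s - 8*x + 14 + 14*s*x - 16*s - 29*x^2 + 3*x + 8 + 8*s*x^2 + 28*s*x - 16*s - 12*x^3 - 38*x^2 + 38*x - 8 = -36*s - 12*x^3 + x^2*(8*s - 67) + x*(42*s + 33) + 18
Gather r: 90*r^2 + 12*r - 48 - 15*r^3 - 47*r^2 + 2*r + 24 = -15*r^3 + 43*r^2 + 14*r - 24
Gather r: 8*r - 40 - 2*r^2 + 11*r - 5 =-2*r^2 + 19*r - 45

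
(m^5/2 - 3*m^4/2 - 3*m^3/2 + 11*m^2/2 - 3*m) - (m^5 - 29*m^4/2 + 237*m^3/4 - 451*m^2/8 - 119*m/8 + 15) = -m^5/2 + 13*m^4 - 243*m^3/4 + 495*m^2/8 + 95*m/8 - 15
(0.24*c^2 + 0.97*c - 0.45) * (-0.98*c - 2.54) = -0.2352*c^3 - 1.5602*c^2 - 2.0228*c + 1.143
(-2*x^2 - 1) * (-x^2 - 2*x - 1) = 2*x^4 + 4*x^3 + 3*x^2 + 2*x + 1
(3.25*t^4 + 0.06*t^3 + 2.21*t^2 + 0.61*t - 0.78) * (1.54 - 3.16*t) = -10.27*t^5 + 4.8154*t^4 - 6.8912*t^3 + 1.4758*t^2 + 3.4042*t - 1.2012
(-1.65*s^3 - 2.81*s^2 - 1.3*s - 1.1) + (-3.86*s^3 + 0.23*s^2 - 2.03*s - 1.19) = -5.51*s^3 - 2.58*s^2 - 3.33*s - 2.29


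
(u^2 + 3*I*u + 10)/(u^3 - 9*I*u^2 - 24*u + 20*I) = (u + 5*I)/(u^2 - 7*I*u - 10)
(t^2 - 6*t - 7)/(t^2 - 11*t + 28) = (t + 1)/(t - 4)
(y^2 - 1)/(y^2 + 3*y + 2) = (y - 1)/(y + 2)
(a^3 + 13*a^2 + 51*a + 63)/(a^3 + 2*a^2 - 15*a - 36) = (a + 7)/(a - 4)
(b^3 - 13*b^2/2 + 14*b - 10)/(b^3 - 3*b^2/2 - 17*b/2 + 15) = (b - 2)/(b + 3)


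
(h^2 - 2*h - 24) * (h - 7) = h^3 - 9*h^2 - 10*h + 168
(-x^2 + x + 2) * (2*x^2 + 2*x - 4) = -2*x^4 + 10*x^2 - 8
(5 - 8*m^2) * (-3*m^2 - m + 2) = 24*m^4 + 8*m^3 - 31*m^2 - 5*m + 10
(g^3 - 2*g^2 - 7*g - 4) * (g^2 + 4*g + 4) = g^5 + 2*g^4 - 11*g^3 - 40*g^2 - 44*g - 16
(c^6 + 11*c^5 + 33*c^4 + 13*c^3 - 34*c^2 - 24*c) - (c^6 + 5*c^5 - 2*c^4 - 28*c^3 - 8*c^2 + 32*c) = 6*c^5 + 35*c^4 + 41*c^3 - 26*c^2 - 56*c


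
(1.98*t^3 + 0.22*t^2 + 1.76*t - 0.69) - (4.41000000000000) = 1.98*t^3 + 0.22*t^2 + 1.76*t - 5.1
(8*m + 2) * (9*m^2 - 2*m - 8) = 72*m^3 + 2*m^2 - 68*m - 16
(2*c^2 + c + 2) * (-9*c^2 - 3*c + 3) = -18*c^4 - 15*c^3 - 15*c^2 - 3*c + 6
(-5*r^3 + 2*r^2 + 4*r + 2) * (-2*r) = 10*r^4 - 4*r^3 - 8*r^2 - 4*r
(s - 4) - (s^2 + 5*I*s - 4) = -s^2 + s - 5*I*s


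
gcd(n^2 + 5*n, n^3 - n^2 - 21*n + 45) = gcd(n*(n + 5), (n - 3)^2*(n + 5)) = n + 5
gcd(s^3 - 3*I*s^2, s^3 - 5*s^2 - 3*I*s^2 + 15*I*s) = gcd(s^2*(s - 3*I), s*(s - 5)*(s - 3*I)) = s^2 - 3*I*s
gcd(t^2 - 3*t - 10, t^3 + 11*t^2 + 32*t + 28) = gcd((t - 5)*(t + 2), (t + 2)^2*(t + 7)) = t + 2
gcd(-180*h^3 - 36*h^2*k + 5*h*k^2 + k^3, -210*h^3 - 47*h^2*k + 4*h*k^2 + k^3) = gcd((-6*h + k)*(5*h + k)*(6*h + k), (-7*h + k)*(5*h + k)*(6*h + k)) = 30*h^2 + 11*h*k + k^2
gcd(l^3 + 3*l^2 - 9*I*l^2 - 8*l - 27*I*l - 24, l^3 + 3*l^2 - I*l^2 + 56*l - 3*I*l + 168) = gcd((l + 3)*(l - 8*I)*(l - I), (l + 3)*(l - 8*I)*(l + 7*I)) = l^2 + l*(3 - 8*I) - 24*I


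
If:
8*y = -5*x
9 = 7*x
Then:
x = 9/7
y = -45/56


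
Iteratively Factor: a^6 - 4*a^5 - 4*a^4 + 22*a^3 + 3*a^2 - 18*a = (a - 3)*(a^5 - a^4 - 7*a^3 + a^2 + 6*a) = (a - 3)^2*(a^4 + 2*a^3 - a^2 - 2*a) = (a - 3)^2*(a + 1)*(a^3 + a^2 - 2*a) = (a - 3)^2*(a - 1)*(a + 1)*(a^2 + 2*a) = (a - 3)^2*(a - 1)*(a + 1)*(a + 2)*(a)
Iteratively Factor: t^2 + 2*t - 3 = (t + 3)*(t - 1)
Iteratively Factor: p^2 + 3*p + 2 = (p + 1)*(p + 2)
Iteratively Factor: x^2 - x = (x - 1)*(x)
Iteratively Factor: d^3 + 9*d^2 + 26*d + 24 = (d + 3)*(d^2 + 6*d + 8) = (d + 2)*(d + 3)*(d + 4)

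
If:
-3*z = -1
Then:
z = 1/3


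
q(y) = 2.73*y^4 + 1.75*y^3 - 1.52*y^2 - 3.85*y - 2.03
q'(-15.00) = -35632.00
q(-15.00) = 132013.72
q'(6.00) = 2525.63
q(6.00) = 3836.23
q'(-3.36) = -348.59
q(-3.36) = 275.32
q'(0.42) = -3.39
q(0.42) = -3.70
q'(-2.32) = -104.90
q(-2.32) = 55.96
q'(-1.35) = -17.05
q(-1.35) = 5.16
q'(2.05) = 106.06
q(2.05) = 46.98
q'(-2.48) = -130.58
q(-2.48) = 74.75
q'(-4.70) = -1007.34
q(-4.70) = 1132.95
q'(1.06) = 11.83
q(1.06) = -2.29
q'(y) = 10.92*y^3 + 5.25*y^2 - 3.04*y - 3.85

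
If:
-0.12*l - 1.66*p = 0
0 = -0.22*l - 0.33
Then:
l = -1.50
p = 0.11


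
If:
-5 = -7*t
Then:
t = 5/7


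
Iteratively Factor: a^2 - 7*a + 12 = (a - 4)*(a - 3)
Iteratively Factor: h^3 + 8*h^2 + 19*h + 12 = (h + 1)*(h^2 + 7*h + 12) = (h + 1)*(h + 3)*(h + 4)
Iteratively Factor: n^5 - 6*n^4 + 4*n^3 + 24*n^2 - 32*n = (n - 2)*(n^4 - 4*n^3 - 4*n^2 + 16*n) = (n - 2)*(n + 2)*(n^3 - 6*n^2 + 8*n) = (n - 4)*(n - 2)*(n + 2)*(n^2 - 2*n) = n*(n - 4)*(n - 2)*(n + 2)*(n - 2)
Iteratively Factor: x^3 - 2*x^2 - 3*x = (x + 1)*(x^2 - 3*x) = (x - 3)*(x + 1)*(x)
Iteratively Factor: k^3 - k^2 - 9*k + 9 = (k - 3)*(k^2 + 2*k - 3) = (k - 3)*(k + 3)*(k - 1)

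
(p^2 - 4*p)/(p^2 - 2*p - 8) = p/(p + 2)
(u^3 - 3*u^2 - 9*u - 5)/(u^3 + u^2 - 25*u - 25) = (u + 1)/(u + 5)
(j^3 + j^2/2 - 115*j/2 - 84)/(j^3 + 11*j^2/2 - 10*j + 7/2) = (2*j^2 - 13*j - 24)/(2*j^2 - 3*j + 1)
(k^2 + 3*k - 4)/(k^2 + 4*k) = (k - 1)/k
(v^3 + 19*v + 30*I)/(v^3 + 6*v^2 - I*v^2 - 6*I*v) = (v^3 + 19*v + 30*I)/(v*(v^2 + v*(6 - I) - 6*I))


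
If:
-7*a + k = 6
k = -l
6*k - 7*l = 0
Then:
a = -6/7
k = 0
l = 0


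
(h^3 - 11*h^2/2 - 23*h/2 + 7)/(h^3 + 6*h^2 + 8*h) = (2*h^2 - 15*h + 7)/(2*h*(h + 4))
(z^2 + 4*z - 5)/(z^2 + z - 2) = (z + 5)/(z + 2)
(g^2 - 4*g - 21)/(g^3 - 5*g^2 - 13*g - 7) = (g + 3)/(g^2 + 2*g + 1)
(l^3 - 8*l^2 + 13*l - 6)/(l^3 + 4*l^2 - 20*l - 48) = (l^3 - 8*l^2 + 13*l - 6)/(l^3 + 4*l^2 - 20*l - 48)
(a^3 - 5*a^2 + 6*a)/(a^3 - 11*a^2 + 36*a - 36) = a/(a - 6)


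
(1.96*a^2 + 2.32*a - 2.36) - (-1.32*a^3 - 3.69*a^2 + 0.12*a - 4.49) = 1.32*a^3 + 5.65*a^2 + 2.2*a + 2.13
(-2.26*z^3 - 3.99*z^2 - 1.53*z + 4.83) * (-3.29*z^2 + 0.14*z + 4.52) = 7.4354*z^5 + 12.8107*z^4 - 5.7401*z^3 - 34.1397*z^2 - 6.2394*z + 21.8316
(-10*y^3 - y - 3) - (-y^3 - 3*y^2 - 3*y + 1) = -9*y^3 + 3*y^2 + 2*y - 4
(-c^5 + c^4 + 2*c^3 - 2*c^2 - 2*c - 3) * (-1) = c^5 - c^4 - 2*c^3 + 2*c^2 + 2*c + 3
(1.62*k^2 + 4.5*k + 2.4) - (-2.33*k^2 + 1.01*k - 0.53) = 3.95*k^2 + 3.49*k + 2.93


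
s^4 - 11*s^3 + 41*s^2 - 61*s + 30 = (s - 5)*(s - 3)*(s - 2)*(s - 1)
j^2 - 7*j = j*(j - 7)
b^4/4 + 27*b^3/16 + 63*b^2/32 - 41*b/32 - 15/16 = (b/4 + 1/2)*(b - 3/4)*(b + 1/2)*(b + 5)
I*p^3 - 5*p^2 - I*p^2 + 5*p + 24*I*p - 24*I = (p - 3*I)*(p + 8*I)*(I*p - I)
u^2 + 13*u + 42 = (u + 6)*(u + 7)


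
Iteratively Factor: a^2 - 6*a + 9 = (a - 3)*(a - 3)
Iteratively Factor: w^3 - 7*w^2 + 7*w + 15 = (w - 3)*(w^2 - 4*w - 5) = (w - 5)*(w - 3)*(w + 1)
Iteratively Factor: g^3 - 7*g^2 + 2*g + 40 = (g - 5)*(g^2 - 2*g - 8) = (g - 5)*(g + 2)*(g - 4)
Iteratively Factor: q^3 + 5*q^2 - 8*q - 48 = (q + 4)*(q^2 + q - 12) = (q + 4)^2*(q - 3)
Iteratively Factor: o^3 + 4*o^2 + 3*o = (o)*(o^2 + 4*o + 3) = o*(o + 3)*(o + 1)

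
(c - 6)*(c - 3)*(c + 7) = c^3 - 2*c^2 - 45*c + 126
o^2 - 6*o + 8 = (o - 4)*(o - 2)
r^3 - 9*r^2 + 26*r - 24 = (r - 4)*(r - 3)*(r - 2)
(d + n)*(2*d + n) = 2*d^2 + 3*d*n + n^2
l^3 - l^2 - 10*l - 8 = (l - 4)*(l + 1)*(l + 2)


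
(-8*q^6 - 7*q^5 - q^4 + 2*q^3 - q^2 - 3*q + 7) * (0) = 0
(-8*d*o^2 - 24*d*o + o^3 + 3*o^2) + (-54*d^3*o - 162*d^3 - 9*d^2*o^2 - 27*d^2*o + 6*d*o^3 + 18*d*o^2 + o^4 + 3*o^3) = -54*d^3*o - 162*d^3 - 9*d^2*o^2 - 27*d^2*o + 6*d*o^3 + 10*d*o^2 - 24*d*o + o^4 + 4*o^3 + 3*o^2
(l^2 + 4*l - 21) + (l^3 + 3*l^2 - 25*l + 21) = l^3 + 4*l^2 - 21*l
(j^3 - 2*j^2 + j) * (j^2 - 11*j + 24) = j^5 - 13*j^4 + 47*j^3 - 59*j^2 + 24*j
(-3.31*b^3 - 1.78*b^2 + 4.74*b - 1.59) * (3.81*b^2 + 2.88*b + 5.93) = -12.6111*b^5 - 16.3146*b^4 - 6.6953*b^3 - 2.9621*b^2 + 23.529*b - 9.4287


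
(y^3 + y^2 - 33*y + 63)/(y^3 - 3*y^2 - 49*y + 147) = (y - 3)/(y - 7)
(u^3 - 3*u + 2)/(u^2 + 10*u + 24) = (u^3 - 3*u + 2)/(u^2 + 10*u + 24)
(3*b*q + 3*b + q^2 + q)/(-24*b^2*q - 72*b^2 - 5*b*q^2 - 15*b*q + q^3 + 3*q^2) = (q + 1)/(-8*b*q - 24*b + q^2 + 3*q)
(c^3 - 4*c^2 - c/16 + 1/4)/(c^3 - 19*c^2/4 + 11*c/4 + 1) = (c - 1/4)/(c - 1)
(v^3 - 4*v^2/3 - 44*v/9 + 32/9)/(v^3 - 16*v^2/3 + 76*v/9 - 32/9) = (v + 2)/(v - 2)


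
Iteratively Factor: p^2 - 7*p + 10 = (p - 2)*(p - 5)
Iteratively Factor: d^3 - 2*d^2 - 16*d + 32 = (d - 2)*(d^2 - 16) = (d - 4)*(d - 2)*(d + 4)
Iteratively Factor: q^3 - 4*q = (q + 2)*(q^2 - 2*q) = (q - 2)*(q + 2)*(q)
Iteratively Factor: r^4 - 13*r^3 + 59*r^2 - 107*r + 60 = (r - 1)*(r^3 - 12*r^2 + 47*r - 60) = (r - 5)*(r - 1)*(r^2 - 7*r + 12) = (r - 5)*(r - 3)*(r - 1)*(r - 4)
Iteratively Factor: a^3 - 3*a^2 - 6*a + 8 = (a + 2)*(a^2 - 5*a + 4) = (a - 4)*(a + 2)*(a - 1)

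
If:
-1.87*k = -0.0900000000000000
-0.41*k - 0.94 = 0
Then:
No Solution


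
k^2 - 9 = (k - 3)*(k + 3)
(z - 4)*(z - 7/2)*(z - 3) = z^3 - 21*z^2/2 + 73*z/2 - 42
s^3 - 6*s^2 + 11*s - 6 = (s - 3)*(s - 2)*(s - 1)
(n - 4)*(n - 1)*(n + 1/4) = n^3 - 19*n^2/4 + 11*n/4 + 1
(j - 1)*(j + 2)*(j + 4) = j^3 + 5*j^2 + 2*j - 8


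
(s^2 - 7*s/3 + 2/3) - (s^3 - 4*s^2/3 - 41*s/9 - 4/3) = -s^3 + 7*s^2/3 + 20*s/9 + 2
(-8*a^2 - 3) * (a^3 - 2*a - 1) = -8*a^5 + 13*a^3 + 8*a^2 + 6*a + 3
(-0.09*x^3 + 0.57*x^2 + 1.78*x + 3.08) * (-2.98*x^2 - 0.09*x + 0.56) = 0.2682*x^5 - 1.6905*x^4 - 5.4061*x^3 - 9.0194*x^2 + 0.7196*x + 1.7248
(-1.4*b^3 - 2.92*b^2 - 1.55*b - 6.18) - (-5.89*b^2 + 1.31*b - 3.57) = -1.4*b^3 + 2.97*b^2 - 2.86*b - 2.61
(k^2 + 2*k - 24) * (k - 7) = k^3 - 5*k^2 - 38*k + 168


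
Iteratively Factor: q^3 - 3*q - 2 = (q + 1)*(q^2 - q - 2) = (q + 1)^2*(q - 2)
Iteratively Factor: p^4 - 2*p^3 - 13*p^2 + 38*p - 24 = (p - 1)*(p^3 - p^2 - 14*p + 24) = (p - 1)*(p + 4)*(p^2 - 5*p + 6) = (p - 3)*(p - 1)*(p + 4)*(p - 2)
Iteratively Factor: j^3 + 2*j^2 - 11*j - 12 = (j - 3)*(j^2 + 5*j + 4) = (j - 3)*(j + 4)*(j + 1)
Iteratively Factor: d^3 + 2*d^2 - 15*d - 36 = (d - 4)*(d^2 + 6*d + 9) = (d - 4)*(d + 3)*(d + 3)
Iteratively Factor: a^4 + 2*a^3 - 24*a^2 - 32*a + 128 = (a + 4)*(a^3 - 2*a^2 - 16*a + 32) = (a + 4)^2*(a^2 - 6*a + 8) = (a - 4)*(a + 4)^2*(a - 2)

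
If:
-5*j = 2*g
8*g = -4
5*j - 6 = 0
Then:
No Solution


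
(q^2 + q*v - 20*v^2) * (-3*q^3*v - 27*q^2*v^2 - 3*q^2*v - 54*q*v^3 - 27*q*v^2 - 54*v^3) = -3*q^5*v - 30*q^4*v^2 - 3*q^4*v - 21*q^3*v^3 - 30*q^3*v^2 + 486*q^2*v^4 - 21*q^2*v^3 + 1080*q*v^5 + 486*q*v^4 + 1080*v^5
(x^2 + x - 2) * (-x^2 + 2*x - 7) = -x^4 + x^3 - 3*x^2 - 11*x + 14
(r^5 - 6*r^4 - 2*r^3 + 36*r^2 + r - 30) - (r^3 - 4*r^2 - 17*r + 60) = r^5 - 6*r^4 - 3*r^3 + 40*r^2 + 18*r - 90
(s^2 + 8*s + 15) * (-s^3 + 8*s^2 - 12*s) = -s^5 + 37*s^3 + 24*s^2 - 180*s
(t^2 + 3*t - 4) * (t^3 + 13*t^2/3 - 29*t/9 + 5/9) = t^5 + 22*t^4/3 + 52*t^3/9 - 238*t^2/9 + 131*t/9 - 20/9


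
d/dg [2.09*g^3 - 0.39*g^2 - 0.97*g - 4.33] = 6.27*g^2 - 0.78*g - 0.97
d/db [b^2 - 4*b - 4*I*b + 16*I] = 2*b - 4 - 4*I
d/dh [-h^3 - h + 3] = -3*h^2 - 1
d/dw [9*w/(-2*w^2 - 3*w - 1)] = 9*(2*w^2 - 1)/(4*w^4 + 12*w^3 + 13*w^2 + 6*w + 1)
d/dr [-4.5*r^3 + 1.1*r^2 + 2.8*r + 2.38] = -13.5*r^2 + 2.2*r + 2.8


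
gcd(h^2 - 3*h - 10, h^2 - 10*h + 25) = h - 5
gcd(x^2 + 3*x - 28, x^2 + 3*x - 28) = x^2 + 3*x - 28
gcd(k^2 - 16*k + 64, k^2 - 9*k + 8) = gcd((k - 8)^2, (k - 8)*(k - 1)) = k - 8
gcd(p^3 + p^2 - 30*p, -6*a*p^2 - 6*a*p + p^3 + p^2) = p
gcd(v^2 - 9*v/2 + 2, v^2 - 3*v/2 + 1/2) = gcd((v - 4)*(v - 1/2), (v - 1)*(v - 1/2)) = v - 1/2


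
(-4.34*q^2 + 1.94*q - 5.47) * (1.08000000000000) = -4.6872*q^2 + 2.0952*q - 5.9076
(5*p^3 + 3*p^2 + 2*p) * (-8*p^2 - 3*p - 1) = -40*p^5 - 39*p^4 - 30*p^3 - 9*p^2 - 2*p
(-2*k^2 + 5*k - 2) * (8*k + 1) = -16*k^3 + 38*k^2 - 11*k - 2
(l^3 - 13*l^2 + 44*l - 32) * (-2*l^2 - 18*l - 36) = -2*l^5 + 8*l^4 + 110*l^3 - 260*l^2 - 1008*l + 1152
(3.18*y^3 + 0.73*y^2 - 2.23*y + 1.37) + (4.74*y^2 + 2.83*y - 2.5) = 3.18*y^3 + 5.47*y^2 + 0.6*y - 1.13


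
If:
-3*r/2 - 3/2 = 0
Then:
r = -1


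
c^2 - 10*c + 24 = (c - 6)*(c - 4)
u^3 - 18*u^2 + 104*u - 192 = (u - 8)*(u - 6)*(u - 4)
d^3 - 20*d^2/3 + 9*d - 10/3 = (d - 5)*(d - 1)*(d - 2/3)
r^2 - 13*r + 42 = (r - 7)*(r - 6)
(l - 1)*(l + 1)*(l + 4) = l^3 + 4*l^2 - l - 4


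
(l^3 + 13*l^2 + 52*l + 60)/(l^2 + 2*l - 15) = (l^2 + 8*l + 12)/(l - 3)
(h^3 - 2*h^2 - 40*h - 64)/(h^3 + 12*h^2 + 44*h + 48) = (h - 8)/(h + 6)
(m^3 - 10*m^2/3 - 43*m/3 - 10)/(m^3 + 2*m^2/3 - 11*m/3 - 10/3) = (m - 6)/(m - 2)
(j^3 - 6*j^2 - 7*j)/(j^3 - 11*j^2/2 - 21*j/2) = 2*(j + 1)/(2*j + 3)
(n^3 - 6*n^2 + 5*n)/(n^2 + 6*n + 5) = n*(n^2 - 6*n + 5)/(n^2 + 6*n + 5)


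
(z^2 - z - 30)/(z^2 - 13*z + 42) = (z + 5)/(z - 7)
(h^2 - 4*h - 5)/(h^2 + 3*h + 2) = (h - 5)/(h + 2)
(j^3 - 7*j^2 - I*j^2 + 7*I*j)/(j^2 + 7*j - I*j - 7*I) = j*(j - 7)/(j + 7)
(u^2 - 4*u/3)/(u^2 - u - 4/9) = 3*u/(3*u + 1)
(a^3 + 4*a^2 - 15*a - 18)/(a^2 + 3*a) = (a^3 + 4*a^2 - 15*a - 18)/(a*(a + 3))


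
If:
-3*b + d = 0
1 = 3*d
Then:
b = 1/9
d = 1/3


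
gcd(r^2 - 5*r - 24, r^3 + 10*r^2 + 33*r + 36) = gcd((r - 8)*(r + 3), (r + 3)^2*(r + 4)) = r + 3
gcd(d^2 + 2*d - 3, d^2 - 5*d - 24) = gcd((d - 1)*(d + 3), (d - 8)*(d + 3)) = d + 3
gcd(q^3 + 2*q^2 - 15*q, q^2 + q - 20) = q + 5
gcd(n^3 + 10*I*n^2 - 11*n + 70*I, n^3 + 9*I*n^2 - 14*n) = n + 7*I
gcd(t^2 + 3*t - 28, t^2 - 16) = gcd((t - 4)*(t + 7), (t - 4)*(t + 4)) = t - 4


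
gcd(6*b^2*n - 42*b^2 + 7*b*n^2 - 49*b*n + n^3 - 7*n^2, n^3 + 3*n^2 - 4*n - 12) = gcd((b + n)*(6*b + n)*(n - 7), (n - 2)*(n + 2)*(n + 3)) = 1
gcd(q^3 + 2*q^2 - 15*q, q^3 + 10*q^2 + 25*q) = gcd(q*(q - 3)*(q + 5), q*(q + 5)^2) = q^2 + 5*q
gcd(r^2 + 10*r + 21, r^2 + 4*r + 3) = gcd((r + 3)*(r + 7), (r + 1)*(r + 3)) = r + 3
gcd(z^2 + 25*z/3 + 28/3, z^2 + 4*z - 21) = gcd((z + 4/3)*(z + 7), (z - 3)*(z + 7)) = z + 7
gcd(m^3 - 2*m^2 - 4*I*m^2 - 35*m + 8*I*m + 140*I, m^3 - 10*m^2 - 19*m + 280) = m^2 - 2*m - 35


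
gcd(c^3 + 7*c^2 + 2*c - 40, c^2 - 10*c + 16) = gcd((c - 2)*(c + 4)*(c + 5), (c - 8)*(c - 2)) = c - 2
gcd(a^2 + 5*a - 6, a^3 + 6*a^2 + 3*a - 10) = a - 1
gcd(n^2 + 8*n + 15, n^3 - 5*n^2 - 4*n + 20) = 1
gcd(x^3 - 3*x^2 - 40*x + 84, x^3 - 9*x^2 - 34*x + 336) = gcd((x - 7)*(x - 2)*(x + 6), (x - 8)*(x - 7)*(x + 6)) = x^2 - x - 42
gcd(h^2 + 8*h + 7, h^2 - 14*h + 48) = 1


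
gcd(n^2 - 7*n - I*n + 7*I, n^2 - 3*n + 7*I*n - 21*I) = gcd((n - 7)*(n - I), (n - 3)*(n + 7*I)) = 1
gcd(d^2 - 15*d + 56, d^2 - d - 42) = d - 7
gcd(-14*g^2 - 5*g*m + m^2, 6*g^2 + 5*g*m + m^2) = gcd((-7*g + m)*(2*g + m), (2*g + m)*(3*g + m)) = 2*g + m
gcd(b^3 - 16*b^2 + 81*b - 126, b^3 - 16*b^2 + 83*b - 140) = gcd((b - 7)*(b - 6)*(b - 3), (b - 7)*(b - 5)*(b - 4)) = b - 7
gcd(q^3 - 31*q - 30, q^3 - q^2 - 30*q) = q^2 - q - 30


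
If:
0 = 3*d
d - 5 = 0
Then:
No Solution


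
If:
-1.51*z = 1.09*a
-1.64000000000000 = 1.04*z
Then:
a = 2.18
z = -1.58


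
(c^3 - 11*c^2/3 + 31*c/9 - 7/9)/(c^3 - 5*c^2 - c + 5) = (9*c^2 - 24*c + 7)/(9*(c^2 - 4*c - 5))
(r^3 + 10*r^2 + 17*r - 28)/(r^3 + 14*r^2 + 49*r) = (r^2 + 3*r - 4)/(r*(r + 7))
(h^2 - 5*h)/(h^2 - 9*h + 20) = h/(h - 4)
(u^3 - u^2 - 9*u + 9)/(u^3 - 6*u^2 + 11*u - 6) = (u + 3)/(u - 2)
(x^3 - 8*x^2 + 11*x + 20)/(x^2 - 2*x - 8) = (x^2 - 4*x - 5)/(x + 2)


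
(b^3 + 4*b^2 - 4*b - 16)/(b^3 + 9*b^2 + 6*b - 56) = (b + 2)/(b + 7)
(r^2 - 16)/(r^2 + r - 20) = (r + 4)/(r + 5)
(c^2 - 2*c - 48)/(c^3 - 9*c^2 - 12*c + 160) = (c + 6)/(c^2 - c - 20)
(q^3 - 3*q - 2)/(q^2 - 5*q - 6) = (q^2 - q - 2)/(q - 6)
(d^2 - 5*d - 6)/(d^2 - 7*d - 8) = (d - 6)/(d - 8)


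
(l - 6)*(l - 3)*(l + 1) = l^3 - 8*l^2 + 9*l + 18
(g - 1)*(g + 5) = g^2 + 4*g - 5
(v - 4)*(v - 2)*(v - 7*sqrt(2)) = v^3 - 7*sqrt(2)*v^2 - 6*v^2 + 8*v + 42*sqrt(2)*v - 56*sqrt(2)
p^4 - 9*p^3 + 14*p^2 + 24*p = p*(p - 6)*(p - 4)*(p + 1)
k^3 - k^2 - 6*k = k*(k - 3)*(k + 2)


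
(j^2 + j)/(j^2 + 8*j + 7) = j/(j + 7)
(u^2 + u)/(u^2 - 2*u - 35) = u*(u + 1)/(u^2 - 2*u - 35)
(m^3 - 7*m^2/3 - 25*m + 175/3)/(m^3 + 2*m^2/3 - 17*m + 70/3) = (m - 5)/(m - 2)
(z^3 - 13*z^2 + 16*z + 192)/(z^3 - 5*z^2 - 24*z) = (z - 8)/z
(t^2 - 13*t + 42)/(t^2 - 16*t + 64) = (t^2 - 13*t + 42)/(t^2 - 16*t + 64)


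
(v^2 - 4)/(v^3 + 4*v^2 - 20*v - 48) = (v - 2)/(v^2 + 2*v - 24)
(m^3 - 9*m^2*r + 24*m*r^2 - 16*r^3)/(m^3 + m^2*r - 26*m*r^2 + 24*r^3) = (m - 4*r)/(m + 6*r)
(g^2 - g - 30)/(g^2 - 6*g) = (g + 5)/g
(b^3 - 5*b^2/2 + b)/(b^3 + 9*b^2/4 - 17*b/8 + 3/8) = 4*b*(b - 2)/(4*b^2 + 11*b - 3)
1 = 1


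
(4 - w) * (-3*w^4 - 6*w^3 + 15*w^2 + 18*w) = 3*w^5 - 6*w^4 - 39*w^3 + 42*w^2 + 72*w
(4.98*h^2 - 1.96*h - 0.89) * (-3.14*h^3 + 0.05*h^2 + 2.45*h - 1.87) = -15.6372*h^5 + 6.4034*h^4 + 14.8976*h^3 - 14.1591*h^2 + 1.4847*h + 1.6643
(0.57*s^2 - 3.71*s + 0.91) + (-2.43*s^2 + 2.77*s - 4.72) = -1.86*s^2 - 0.94*s - 3.81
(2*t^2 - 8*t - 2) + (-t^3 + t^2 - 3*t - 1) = -t^3 + 3*t^2 - 11*t - 3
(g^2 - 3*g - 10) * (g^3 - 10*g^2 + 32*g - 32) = g^5 - 13*g^4 + 52*g^3 - 28*g^2 - 224*g + 320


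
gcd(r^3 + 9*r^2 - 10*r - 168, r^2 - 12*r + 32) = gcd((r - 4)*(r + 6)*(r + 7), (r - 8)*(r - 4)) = r - 4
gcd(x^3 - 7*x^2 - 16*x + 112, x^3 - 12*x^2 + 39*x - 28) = x^2 - 11*x + 28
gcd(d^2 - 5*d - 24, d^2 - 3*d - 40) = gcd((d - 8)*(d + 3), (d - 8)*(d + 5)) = d - 8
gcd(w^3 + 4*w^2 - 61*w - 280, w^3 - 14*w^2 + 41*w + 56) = w - 8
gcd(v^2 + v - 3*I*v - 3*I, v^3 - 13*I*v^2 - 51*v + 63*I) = v - 3*I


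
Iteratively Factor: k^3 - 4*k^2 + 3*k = (k - 3)*(k^2 - k) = (k - 3)*(k - 1)*(k)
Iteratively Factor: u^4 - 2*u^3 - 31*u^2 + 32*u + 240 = (u - 5)*(u^3 + 3*u^2 - 16*u - 48) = (u - 5)*(u + 3)*(u^2 - 16) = (u - 5)*(u - 4)*(u + 3)*(u + 4)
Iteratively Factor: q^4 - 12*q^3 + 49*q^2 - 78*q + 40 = (q - 1)*(q^3 - 11*q^2 + 38*q - 40) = (q - 5)*(q - 1)*(q^2 - 6*q + 8) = (q - 5)*(q - 2)*(q - 1)*(q - 4)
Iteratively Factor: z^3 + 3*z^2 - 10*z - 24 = (z + 2)*(z^2 + z - 12) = (z + 2)*(z + 4)*(z - 3)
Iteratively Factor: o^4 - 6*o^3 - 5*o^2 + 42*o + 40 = (o - 5)*(o^3 - o^2 - 10*o - 8) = (o - 5)*(o + 2)*(o^2 - 3*o - 4) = (o - 5)*(o + 1)*(o + 2)*(o - 4)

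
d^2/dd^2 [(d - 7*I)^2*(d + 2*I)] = 6*d - 24*I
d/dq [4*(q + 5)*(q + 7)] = 8*q + 48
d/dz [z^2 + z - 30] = 2*z + 1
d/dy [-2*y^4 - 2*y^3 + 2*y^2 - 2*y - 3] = -8*y^3 - 6*y^2 + 4*y - 2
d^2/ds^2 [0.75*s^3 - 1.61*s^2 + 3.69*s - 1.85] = 4.5*s - 3.22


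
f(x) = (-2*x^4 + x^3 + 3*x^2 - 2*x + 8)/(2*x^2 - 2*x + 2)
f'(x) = (2 - 4*x)*(-2*x^4 + x^3 + 3*x^2 - 2*x + 8)/(2*x^2 - 2*x + 2)^2 + (-8*x^3 + 3*x^2 + 6*x - 2)/(2*x^2 - 2*x + 2) = (-2*x^5 + 7*x^4/2 - 5*x^3 + x^2 - 5*x + 3)/(x^4 - 2*x^3 + 3*x^2 - 2*x + 1)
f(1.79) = -0.16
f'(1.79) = -5.53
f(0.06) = 4.18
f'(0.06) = 3.04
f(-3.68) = -9.90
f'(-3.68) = 6.85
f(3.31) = -9.81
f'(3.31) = -7.47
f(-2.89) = -5.10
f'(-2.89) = 5.30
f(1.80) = -0.21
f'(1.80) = -5.54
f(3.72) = -13.02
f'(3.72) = -8.20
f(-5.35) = -24.12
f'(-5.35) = 10.19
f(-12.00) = -136.10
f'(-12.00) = 23.49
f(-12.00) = -136.10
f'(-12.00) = 23.49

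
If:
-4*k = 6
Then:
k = -3/2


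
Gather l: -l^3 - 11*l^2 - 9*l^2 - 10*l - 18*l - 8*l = -l^3 - 20*l^2 - 36*l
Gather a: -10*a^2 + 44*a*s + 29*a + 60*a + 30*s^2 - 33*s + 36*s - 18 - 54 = -10*a^2 + a*(44*s + 89) + 30*s^2 + 3*s - 72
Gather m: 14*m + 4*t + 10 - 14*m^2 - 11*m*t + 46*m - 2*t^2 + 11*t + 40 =-14*m^2 + m*(60 - 11*t) - 2*t^2 + 15*t + 50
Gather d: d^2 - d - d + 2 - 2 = d^2 - 2*d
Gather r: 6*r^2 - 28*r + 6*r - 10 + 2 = 6*r^2 - 22*r - 8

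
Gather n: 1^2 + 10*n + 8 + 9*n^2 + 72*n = 9*n^2 + 82*n + 9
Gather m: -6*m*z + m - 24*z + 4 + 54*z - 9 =m*(1 - 6*z) + 30*z - 5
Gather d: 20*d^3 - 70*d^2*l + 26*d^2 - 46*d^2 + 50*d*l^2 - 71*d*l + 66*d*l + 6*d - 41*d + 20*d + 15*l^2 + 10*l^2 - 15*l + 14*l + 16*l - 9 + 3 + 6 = 20*d^3 + d^2*(-70*l - 20) + d*(50*l^2 - 5*l - 15) + 25*l^2 + 15*l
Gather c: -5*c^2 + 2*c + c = -5*c^2 + 3*c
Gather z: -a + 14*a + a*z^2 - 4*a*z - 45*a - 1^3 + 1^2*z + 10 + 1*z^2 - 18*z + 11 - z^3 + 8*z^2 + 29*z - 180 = -32*a - z^3 + z^2*(a + 9) + z*(12 - 4*a) - 160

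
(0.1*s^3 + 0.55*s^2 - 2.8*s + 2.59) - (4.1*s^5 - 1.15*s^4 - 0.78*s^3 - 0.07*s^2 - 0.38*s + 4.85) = -4.1*s^5 + 1.15*s^4 + 0.88*s^3 + 0.62*s^2 - 2.42*s - 2.26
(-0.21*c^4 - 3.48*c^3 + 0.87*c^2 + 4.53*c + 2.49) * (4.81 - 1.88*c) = 0.3948*c^5 + 5.5323*c^4 - 18.3744*c^3 - 4.3317*c^2 + 17.1081*c + 11.9769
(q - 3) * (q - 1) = q^2 - 4*q + 3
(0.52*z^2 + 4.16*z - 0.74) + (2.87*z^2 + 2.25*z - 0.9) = 3.39*z^2 + 6.41*z - 1.64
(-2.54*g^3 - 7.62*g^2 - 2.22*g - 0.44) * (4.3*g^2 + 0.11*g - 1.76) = -10.922*g^5 - 33.0454*g^4 - 5.9138*g^3 + 11.275*g^2 + 3.8588*g + 0.7744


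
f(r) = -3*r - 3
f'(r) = -3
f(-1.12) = 0.36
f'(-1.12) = -3.00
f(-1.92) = 2.76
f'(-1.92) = -3.00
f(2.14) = -9.42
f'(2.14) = -3.00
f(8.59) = -28.77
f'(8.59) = -3.00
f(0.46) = -4.38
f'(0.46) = -3.00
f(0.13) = -3.39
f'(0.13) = -3.00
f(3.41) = -13.23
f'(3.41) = -3.00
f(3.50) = -13.50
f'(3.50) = -3.00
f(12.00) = -39.00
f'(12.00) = -3.00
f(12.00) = -39.00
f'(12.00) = -3.00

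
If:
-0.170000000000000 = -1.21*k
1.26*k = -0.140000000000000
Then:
No Solution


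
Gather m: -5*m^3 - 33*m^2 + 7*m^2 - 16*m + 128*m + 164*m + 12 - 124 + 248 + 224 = -5*m^3 - 26*m^2 + 276*m + 360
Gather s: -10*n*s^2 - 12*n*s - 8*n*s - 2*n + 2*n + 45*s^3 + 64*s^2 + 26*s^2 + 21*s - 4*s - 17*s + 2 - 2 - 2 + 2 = -20*n*s + 45*s^3 + s^2*(90 - 10*n)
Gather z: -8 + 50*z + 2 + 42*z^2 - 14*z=42*z^2 + 36*z - 6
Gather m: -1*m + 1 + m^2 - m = m^2 - 2*m + 1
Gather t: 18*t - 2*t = 16*t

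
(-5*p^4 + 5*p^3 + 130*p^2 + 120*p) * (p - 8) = -5*p^5 + 45*p^4 + 90*p^3 - 920*p^2 - 960*p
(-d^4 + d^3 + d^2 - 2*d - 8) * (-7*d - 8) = 7*d^5 + d^4 - 15*d^3 + 6*d^2 + 72*d + 64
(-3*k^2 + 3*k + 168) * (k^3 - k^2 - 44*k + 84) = -3*k^5 + 6*k^4 + 297*k^3 - 552*k^2 - 7140*k + 14112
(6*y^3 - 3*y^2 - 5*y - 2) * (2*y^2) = 12*y^5 - 6*y^4 - 10*y^3 - 4*y^2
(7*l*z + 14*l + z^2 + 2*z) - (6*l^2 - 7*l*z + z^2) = -6*l^2 + 14*l*z + 14*l + 2*z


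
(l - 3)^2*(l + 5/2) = l^3 - 7*l^2/2 - 6*l + 45/2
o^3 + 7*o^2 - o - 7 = (o - 1)*(o + 1)*(o + 7)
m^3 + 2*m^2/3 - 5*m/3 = m*(m - 1)*(m + 5/3)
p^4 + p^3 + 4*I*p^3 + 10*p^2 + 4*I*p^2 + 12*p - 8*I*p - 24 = (p - 1)*(p + 2)*(p - 2*I)*(p + 6*I)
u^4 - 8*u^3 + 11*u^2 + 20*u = u*(u - 5)*(u - 4)*(u + 1)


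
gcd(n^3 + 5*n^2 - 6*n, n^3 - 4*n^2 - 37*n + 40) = n - 1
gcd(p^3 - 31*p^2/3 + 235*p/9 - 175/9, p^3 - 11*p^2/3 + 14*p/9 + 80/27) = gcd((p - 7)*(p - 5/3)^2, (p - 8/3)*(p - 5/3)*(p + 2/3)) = p - 5/3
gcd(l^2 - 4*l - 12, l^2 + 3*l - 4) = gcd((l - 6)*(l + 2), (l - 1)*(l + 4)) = 1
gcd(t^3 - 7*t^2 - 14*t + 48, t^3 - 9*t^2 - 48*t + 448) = t - 8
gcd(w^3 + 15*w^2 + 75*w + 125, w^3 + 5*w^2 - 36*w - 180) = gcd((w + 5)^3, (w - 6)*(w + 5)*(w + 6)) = w + 5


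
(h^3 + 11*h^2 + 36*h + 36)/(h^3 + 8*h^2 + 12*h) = (h + 3)/h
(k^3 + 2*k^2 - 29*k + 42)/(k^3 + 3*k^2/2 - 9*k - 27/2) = 2*(k^2 + 5*k - 14)/(2*k^2 + 9*k + 9)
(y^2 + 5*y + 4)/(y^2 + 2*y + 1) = (y + 4)/(y + 1)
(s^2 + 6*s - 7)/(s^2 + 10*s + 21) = (s - 1)/(s + 3)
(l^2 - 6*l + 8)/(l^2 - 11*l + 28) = (l - 2)/(l - 7)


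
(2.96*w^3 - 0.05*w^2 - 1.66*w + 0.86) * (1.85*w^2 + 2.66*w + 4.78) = 5.476*w^5 + 7.7811*w^4 + 10.9448*w^3 - 3.0636*w^2 - 5.6472*w + 4.1108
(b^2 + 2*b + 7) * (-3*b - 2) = -3*b^3 - 8*b^2 - 25*b - 14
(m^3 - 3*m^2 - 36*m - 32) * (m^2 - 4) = m^5 - 3*m^4 - 40*m^3 - 20*m^2 + 144*m + 128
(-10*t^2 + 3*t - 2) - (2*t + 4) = -10*t^2 + t - 6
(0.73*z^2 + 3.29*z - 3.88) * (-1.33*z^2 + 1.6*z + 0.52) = -0.9709*z^4 - 3.2077*z^3 + 10.804*z^2 - 4.4972*z - 2.0176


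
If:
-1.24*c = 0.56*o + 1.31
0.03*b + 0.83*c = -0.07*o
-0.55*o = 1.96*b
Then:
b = 0.79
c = 0.21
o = -2.80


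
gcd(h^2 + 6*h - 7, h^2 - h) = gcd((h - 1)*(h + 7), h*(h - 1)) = h - 1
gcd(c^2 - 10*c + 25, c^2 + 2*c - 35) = c - 5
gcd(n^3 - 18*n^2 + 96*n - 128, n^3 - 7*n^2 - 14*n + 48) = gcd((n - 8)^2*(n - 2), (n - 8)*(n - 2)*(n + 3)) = n^2 - 10*n + 16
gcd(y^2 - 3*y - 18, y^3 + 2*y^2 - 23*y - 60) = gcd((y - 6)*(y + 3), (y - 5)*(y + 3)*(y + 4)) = y + 3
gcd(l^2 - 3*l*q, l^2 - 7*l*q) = l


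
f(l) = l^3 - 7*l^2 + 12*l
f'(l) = 3*l^2 - 14*l + 12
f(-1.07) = -22.08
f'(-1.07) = 30.41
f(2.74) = 0.90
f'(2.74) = -3.84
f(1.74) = 4.95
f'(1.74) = -3.28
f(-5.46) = -436.97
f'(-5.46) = 177.87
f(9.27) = 306.31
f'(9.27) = 140.02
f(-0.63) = -10.59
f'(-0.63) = 22.01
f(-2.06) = -63.17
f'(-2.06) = 53.57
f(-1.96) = -57.94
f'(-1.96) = 50.96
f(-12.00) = -2880.00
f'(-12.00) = 612.00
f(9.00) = 270.00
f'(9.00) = 129.00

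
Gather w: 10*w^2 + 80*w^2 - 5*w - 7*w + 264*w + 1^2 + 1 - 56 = 90*w^2 + 252*w - 54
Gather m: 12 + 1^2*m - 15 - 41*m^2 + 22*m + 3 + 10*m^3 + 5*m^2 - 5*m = 10*m^3 - 36*m^2 + 18*m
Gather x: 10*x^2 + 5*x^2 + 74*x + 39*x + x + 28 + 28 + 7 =15*x^2 + 114*x + 63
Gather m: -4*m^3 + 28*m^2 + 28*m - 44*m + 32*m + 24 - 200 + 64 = -4*m^3 + 28*m^2 + 16*m - 112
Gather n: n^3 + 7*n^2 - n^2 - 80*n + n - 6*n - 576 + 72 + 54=n^3 + 6*n^2 - 85*n - 450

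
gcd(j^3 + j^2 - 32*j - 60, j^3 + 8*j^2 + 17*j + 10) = j^2 + 7*j + 10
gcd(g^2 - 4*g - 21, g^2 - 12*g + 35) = g - 7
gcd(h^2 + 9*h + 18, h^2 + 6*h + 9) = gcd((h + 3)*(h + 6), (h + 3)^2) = h + 3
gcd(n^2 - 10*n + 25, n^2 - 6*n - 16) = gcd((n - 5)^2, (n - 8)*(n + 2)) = 1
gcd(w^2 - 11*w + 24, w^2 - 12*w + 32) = w - 8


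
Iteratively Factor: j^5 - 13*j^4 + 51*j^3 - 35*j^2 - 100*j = (j - 5)*(j^4 - 8*j^3 + 11*j^2 + 20*j) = (j - 5)*(j + 1)*(j^3 - 9*j^2 + 20*j) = (j - 5)*(j - 4)*(j + 1)*(j^2 - 5*j) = (j - 5)^2*(j - 4)*(j + 1)*(j)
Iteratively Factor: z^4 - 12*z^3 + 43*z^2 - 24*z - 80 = (z - 5)*(z^3 - 7*z^2 + 8*z + 16) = (z - 5)*(z - 4)*(z^2 - 3*z - 4) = (z - 5)*(z - 4)*(z + 1)*(z - 4)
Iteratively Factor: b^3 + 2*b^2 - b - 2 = (b + 2)*(b^2 - 1) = (b + 1)*(b + 2)*(b - 1)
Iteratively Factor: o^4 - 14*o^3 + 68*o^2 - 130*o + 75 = (o - 3)*(o^3 - 11*o^2 + 35*o - 25) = (o - 5)*(o - 3)*(o^2 - 6*o + 5) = (o - 5)*(o - 3)*(o - 1)*(o - 5)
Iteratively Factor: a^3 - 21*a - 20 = (a + 4)*(a^2 - 4*a - 5) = (a - 5)*(a + 4)*(a + 1)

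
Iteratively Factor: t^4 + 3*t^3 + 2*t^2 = (t)*(t^3 + 3*t^2 + 2*t) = t*(t + 2)*(t^2 + t) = t^2*(t + 2)*(t + 1)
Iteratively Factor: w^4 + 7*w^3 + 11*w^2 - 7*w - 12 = (w + 3)*(w^3 + 4*w^2 - w - 4) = (w - 1)*(w + 3)*(w^2 + 5*w + 4) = (w - 1)*(w + 1)*(w + 3)*(w + 4)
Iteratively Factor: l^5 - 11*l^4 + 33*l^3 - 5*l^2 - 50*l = (l - 2)*(l^4 - 9*l^3 + 15*l^2 + 25*l) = (l - 5)*(l - 2)*(l^3 - 4*l^2 - 5*l) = (l - 5)*(l - 2)*(l + 1)*(l^2 - 5*l) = l*(l - 5)*(l - 2)*(l + 1)*(l - 5)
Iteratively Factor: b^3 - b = (b)*(b^2 - 1) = b*(b + 1)*(b - 1)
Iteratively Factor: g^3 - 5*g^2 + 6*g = (g - 2)*(g^2 - 3*g) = (g - 3)*(g - 2)*(g)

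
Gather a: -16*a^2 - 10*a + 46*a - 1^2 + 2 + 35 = -16*a^2 + 36*a + 36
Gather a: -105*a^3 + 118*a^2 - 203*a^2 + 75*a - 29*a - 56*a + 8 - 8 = -105*a^3 - 85*a^2 - 10*a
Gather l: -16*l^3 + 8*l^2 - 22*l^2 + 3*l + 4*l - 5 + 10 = -16*l^3 - 14*l^2 + 7*l + 5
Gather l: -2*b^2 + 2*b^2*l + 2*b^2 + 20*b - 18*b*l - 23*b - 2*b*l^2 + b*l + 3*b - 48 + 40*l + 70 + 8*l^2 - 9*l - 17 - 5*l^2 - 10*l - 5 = l^2*(3 - 2*b) + l*(2*b^2 - 17*b + 21)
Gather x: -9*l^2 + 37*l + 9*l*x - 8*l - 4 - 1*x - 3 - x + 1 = -9*l^2 + 29*l + x*(9*l - 2) - 6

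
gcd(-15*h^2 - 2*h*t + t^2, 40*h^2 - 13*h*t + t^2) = -5*h + t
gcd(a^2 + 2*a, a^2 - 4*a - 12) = a + 2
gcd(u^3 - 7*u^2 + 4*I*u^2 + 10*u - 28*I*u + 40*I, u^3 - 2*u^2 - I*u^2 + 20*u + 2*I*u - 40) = u^2 + u*(-2 + 4*I) - 8*I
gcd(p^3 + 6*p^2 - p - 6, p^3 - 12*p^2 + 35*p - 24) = p - 1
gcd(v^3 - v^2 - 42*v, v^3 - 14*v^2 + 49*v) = v^2 - 7*v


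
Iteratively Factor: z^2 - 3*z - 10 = (z + 2)*(z - 5)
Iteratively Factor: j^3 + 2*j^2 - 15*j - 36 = (j - 4)*(j^2 + 6*j + 9) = (j - 4)*(j + 3)*(j + 3)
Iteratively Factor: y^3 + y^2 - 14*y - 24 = (y - 4)*(y^2 + 5*y + 6) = (y - 4)*(y + 3)*(y + 2)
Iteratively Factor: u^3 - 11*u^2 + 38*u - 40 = (u - 4)*(u^2 - 7*u + 10) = (u - 4)*(u - 2)*(u - 5)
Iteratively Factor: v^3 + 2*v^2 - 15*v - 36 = (v + 3)*(v^2 - v - 12) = (v + 3)^2*(v - 4)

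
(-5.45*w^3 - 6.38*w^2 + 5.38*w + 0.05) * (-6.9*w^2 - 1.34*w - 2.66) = 37.605*w^5 + 51.325*w^4 - 14.0758*w^3 + 9.4166*w^2 - 14.3778*w - 0.133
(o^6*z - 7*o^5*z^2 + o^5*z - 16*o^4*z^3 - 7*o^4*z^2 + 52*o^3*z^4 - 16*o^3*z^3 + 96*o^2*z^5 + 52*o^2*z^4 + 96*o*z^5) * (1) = o^6*z - 7*o^5*z^2 + o^5*z - 16*o^4*z^3 - 7*o^4*z^2 + 52*o^3*z^4 - 16*o^3*z^3 + 96*o^2*z^5 + 52*o^2*z^4 + 96*o*z^5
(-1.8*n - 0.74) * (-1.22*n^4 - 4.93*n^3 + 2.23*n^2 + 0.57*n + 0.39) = 2.196*n^5 + 9.7768*n^4 - 0.365800000000001*n^3 - 2.6762*n^2 - 1.1238*n - 0.2886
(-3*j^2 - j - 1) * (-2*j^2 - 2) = 6*j^4 + 2*j^3 + 8*j^2 + 2*j + 2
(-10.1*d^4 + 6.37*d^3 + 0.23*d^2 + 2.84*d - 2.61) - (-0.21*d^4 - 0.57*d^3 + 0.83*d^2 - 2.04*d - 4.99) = -9.89*d^4 + 6.94*d^3 - 0.6*d^2 + 4.88*d + 2.38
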